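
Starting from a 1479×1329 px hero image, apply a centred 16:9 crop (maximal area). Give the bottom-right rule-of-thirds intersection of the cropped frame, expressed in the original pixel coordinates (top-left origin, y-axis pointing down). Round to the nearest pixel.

x = 986 px, y = 803 px

1479/1329 < 16/9, so the 16:9 crop keeps the full width 1479 and trims height to 1479 × 9/16 = 831.94 px.
Top offset = (1329 − 831.94)/2 = 248.53 px; left offset = 0.
Bottom-right is two-thirds across and two-thirds down within the crop:
x = 0.00 + 2 × 1479.00/3 ≈ 986; y = 248.53 + 2 × 831.94/3 ≈ 803.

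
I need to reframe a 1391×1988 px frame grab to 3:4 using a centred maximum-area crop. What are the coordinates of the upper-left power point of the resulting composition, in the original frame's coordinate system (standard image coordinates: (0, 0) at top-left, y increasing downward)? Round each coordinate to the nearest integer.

1391/1988 < 3/4, so the 3:4 crop keeps the full width 1391 and trims height to 1391 × 4/3 = 1854.67 px.
Top offset = (1988 − 1854.67)/2 = 66.67 px; left offset = 0.
Upper-left is one-third across and one-third down within the crop:
x = 0.00 + 1 × 1391.00/3 ≈ 464; y = 66.67 + 1 × 1854.67/3 ≈ 685.

(464, 685)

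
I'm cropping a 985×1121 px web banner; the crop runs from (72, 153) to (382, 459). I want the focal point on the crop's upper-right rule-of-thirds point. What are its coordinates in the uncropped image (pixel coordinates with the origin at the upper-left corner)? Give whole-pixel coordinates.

x = 279 px, y = 255 px

Crop width = 382 − 72 = 310 px; one third is 103.33 px.
Crop height = 459 − 153 = 306 px; one third is 102.00 px.
The upper-right point is two-thirds across and one-third down within the crop:
x = 72 + 2 × 103.33 ≈ 279; y = 153 + 1 × 102.00 ≈ 255.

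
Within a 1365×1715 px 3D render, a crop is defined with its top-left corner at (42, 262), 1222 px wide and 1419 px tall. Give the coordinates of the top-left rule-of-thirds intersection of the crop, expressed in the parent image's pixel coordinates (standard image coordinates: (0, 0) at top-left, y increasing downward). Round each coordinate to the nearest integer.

One third of the crop width 1222 is 407.33 px.
One third of the crop height 1419 is 473.00 px.
The top-left point is one-third across and one-third down within the crop:
x = 42 + 1 × 407.33 ≈ 449; y = 262 + 1 × 473.00 ≈ 735.

x = 449 px, y = 735 px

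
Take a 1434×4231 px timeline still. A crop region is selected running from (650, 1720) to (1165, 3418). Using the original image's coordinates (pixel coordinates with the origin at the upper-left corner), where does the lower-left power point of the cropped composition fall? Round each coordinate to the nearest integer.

Crop width = 1165 − 650 = 515 px; one third is 171.67 px.
Crop height = 3418 − 1720 = 1698 px; one third is 566.00 px.
The lower-left point is one-third across and two-thirds down within the crop:
x = 650 + 1 × 171.67 ≈ 822; y = 1720 + 2 × 566.00 ≈ 2852.

(822, 2852)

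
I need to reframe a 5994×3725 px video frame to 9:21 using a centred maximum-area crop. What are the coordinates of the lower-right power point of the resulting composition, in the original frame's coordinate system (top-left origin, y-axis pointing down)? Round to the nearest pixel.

x = 3263 px, y = 2483 px

5994/3725 > 9/21, so the 9:21 crop keeps the full height 3725 and trims width to 3725 × 9/21 = 1596.43 px.
Left offset = (5994 − 1596.43)/2 = 2198.79 px; top offset = 0.
Lower-right is two-thirds across and two-thirds down within the crop:
x = 2198.79 + 2 × 1596.43/3 ≈ 3263; y = 0.00 + 2 × 3725.00/3 ≈ 2483.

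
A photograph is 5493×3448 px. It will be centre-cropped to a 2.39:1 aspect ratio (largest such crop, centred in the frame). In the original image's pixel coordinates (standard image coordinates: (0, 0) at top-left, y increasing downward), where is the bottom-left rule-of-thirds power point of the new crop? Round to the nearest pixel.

5493/3448 < 2.39/1, so the 2.39:1 crop keeps the full width 5493 and trims height to 5493 × 1/2.39 = 2298.33 px.
Top offset = (3448 − 2298.33)/2 = 574.84 px; left offset = 0.
Bottom-left is one-third across and two-thirds down within the crop:
x = 0.00 + 1 × 5493.00/3 ≈ 1831; y = 574.84 + 2 × 2298.33/3 ≈ 2107.

x = 1831 px, y = 2107 px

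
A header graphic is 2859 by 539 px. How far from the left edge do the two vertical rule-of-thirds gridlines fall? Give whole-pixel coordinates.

2859 / 3 = 953, so the vertical lines sit at one and two thirds of 2859.

x = 953 px and x = 1906 px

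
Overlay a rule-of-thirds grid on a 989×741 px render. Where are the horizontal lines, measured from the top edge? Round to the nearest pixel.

y = 247 px and y = 494 px

741 / 3 = 247, so the horizontal lines sit at one and two thirds of 741.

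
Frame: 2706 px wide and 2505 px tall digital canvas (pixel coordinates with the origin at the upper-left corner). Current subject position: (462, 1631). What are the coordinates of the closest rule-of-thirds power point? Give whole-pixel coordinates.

Third lines: x ∈ {902, 1804}, y ∈ {835, 1670}.
462 is closer to x = 902; 1631 is closer to y = 1670.
So the nearest intersection is the lower-left power point.

(902, 1670)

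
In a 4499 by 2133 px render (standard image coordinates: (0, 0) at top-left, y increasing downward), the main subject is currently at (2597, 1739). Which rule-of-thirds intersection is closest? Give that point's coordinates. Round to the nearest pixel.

Third lines: x ∈ {1500, 2999}, y ∈ {711, 1422}.
2597 is closer to x = 2999; 1739 is closer to y = 1422.
So the nearest intersection is the lower-right power point.

x = 2999 px, y = 1422 px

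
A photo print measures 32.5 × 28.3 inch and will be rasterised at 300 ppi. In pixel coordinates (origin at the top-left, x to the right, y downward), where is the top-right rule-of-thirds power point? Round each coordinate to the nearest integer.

In pixels the canvas is 32.5 × 300 = 9750 wide and 28.3 × 300 = 8490 tall.
The top-right point is two-thirds across and one-third down:
x = 2 × 9750/3 ≈ 6500; y = 1 × 8490/3 ≈ 2830.

x = 6500 px, y = 2830 px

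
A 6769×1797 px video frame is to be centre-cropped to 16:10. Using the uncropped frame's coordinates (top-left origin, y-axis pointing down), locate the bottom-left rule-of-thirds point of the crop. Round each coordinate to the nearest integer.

6769/1797 > 16/10, so the 16:10 crop keeps the full height 1797 and trims width to 1797 × 16/10 = 2875.20 px.
Left offset = (6769 − 2875.20)/2 = 1946.90 px; top offset = 0.
Bottom-left is one-third across and two-thirds down within the crop:
x = 1946.90 + 1 × 2875.20/3 ≈ 2905; y = 0.00 + 2 × 1797.00/3 ≈ 1198.

(2905, 1198)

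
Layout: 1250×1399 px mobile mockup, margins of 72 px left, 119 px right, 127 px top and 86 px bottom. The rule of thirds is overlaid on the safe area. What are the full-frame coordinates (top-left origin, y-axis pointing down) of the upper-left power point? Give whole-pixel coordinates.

Content width = 1250 − 72 − 119 = 1059 px; content height = 1399 − 127 − 86 = 1186 px.
Upper-left is one-third across and one-third down within the safe area.
x = 72 + 1 × 1059/3 = 72 + 353.00 ≈ 425
y = 127 + 1 × 1186/3 = 127 + 395.33 ≈ 522

(425, 522)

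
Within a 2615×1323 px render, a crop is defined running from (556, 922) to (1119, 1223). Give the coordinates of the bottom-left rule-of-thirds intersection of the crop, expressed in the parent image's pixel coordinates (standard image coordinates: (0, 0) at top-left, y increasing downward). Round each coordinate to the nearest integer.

Crop width = 1119 − 556 = 563 px; one third is 187.67 px.
Crop height = 1223 − 922 = 301 px; one third is 100.33 px.
The bottom-left point is one-third across and two-thirds down within the crop:
x = 556 + 1 × 187.67 ≈ 744; y = 922 + 2 × 100.33 ≈ 1123.

x = 744 px, y = 1123 px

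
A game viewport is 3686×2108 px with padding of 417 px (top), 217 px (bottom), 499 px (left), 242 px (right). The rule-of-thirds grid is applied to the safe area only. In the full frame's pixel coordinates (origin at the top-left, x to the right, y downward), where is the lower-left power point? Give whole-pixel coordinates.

(1481, 1400)

Content width = 3686 − 499 − 242 = 2945 px; content height = 2108 − 417 − 217 = 1474 px.
Lower-left is one-third across and two-thirds down within the safe area.
x = 499 + 1 × 2945/3 = 499 + 981.67 ≈ 1481
y = 417 + 2 × 1474/3 = 417 + 982.67 ≈ 1400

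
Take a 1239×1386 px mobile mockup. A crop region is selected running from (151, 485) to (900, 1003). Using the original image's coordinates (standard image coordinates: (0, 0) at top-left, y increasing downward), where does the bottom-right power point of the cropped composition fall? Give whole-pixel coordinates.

Crop width = 900 − 151 = 749 px; one third is 249.67 px.
Crop height = 1003 − 485 = 518 px; one third is 172.67 px.
The bottom-right point is two-thirds across and two-thirds down within the crop:
x = 151 + 2 × 249.67 ≈ 650; y = 485 + 2 × 172.67 ≈ 830.

(650, 830)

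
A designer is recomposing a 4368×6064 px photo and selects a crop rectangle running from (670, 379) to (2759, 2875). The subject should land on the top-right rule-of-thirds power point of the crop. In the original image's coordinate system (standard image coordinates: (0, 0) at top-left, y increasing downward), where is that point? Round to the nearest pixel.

x = 2063 px, y = 1211 px

Crop width = 2759 − 670 = 2089 px; one third is 696.33 px.
Crop height = 2875 − 379 = 2496 px; one third is 832.00 px.
The top-right point is two-thirds across and one-third down within the crop:
x = 670 + 2 × 696.33 ≈ 2063; y = 379 + 1 × 832.00 ≈ 1211.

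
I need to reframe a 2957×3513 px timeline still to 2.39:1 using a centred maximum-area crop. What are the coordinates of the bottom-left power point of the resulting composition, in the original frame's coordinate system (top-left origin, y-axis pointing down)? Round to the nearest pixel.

(986, 1963)

2957/3513 < 2.39/1, so the 2.39:1 crop keeps the full width 2957 and trims height to 2957 × 1/2.39 = 1237.24 px.
Top offset = (3513 − 1237.24)/2 = 1137.88 px; left offset = 0.
Bottom-left is one-third across and two-thirds down within the crop:
x = 0.00 + 1 × 2957.00/3 ≈ 986; y = 1137.88 + 2 × 1237.24/3 ≈ 1963.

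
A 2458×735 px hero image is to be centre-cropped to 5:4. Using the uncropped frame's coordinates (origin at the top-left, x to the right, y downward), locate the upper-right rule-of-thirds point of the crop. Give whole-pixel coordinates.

x = 1382 px, y = 245 px

2458/735 > 5/4, so the 5:4 crop keeps the full height 735 and trims width to 735 × 5/4 = 918.75 px.
Left offset = (2458 − 918.75)/2 = 769.62 px; top offset = 0.
Upper-right is two-thirds across and one-third down within the crop:
x = 769.62 + 2 × 918.75/3 ≈ 1382; y = 0.00 + 1 × 735.00/3 ≈ 245.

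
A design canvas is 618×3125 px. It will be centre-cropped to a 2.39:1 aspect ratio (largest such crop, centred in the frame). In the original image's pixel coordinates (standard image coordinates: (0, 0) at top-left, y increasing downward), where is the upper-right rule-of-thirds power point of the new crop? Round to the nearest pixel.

x = 412 px, y = 1519 px

618/3125 < 2.39/1, so the 2.39:1 crop keeps the full width 618 and trims height to 618 × 1/2.39 = 258.58 px.
Top offset = (3125 − 258.58)/2 = 1433.21 px; left offset = 0.
Upper-right is two-thirds across and one-third down within the crop:
x = 0.00 + 2 × 618.00/3 ≈ 412; y = 1433.21 + 1 × 258.58/3 ≈ 1519.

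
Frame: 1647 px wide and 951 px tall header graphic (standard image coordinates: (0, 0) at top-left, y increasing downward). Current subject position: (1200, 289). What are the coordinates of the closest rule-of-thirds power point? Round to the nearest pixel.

Third lines: x ∈ {549, 1098}, y ∈ {317, 634}.
1200 is closer to x = 1098; 289 is closer to y = 317.
So the nearest intersection is the upper-right power point.

x = 1098 px, y = 317 px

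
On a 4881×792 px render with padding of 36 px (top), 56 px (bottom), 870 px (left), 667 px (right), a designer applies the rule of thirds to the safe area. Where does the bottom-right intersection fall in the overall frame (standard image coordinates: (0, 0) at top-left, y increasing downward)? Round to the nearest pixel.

x = 3099 px, y = 503 px

Content width = 4881 − 870 − 667 = 3344 px; content height = 792 − 36 − 56 = 700 px.
Bottom-right is two-thirds across and two-thirds down within the safe area.
x = 870 + 2 × 3344/3 = 870 + 2229.33 ≈ 3099
y = 36 + 2 × 700/3 = 36 + 466.67 ≈ 503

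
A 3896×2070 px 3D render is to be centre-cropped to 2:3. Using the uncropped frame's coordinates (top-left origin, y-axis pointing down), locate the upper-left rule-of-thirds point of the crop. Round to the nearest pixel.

(1718, 690)

3896/2070 > 2/3, so the 2:3 crop keeps the full height 2070 and trims width to 2070 × 2/3 = 1380.00 px.
Left offset = (3896 − 1380.00)/2 = 1258.00 px; top offset = 0.
Upper-left is one-third across and one-third down within the crop:
x = 1258.00 + 1 × 1380.00/3 ≈ 1718; y = 0.00 + 1 × 2070.00/3 ≈ 690.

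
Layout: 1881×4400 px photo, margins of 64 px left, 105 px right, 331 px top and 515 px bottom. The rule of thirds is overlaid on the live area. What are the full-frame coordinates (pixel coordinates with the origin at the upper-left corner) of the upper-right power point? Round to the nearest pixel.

Content width = 1881 − 64 − 105 = 1712 px; content height = 4400 − 331 − 515 = 3554 px.
Upper-right is two-thirds across and one-third down within the live area.
x = 64 + 2 × 1712/3 = 64 + 1141.33 ≈ 1205
y = 331 + 1 × 3554/3 = 331 + 1184.67 ≈ 1516

x = 1205 px, y = 1516 px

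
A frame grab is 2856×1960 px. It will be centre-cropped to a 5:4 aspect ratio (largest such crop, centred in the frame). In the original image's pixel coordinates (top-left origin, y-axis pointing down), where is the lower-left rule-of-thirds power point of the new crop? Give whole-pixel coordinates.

2856/1960 > 5/4, so the 5:4 crop keeps the full height 1960 and trims width to 1960 × 5/4 = 2450.00 px.
Left offset = (2856 − 2450.00)/2 = 203.00 px; top offset = 0.
Lower-left is one-third across and two-thirds down within the crop:
x = 203.00 + 1 × 2450.00/3 ≈ 1020; y = 0.00 + 2 × 1960.00/3 ≈ 1307.

x = 1020 px, y = 1307 px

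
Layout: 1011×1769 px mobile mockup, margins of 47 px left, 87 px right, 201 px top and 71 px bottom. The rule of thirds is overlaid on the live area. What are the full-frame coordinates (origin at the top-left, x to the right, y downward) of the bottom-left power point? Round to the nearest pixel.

(339, 1199)

Content width = 1011 − 47 − 87 = 877 px; content height = 1769 − 201 − 71 = 1497 px.
Bottom-left is one-third across and two-thirds down within the live area.
x = 47 + 1 × 877/3 = 47 + 292.33 ≈ 339
y = 201 + 2 × 1497/3 = 201 + 998.00 ≈ 1199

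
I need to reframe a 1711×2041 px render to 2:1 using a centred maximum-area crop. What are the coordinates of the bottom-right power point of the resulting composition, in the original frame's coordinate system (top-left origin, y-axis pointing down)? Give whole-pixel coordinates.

x = 1141 px, y = 1163 px

1711/2041 < 2/1, so the 2:1 crop keeps the full width 1711 and trims height to 1711 × 1/2 = 855.50 px.
Top offset = (2041 − 855.50)/2 = 592.75 px; left offset = 0.
Bottom-right is two-thirds across and two-thirds down within the crop:
x = 0.00 + 2 × 1711.00/3 ≈ 1141; y = 592.75 + 2 × 855.50/3 ≈ 1163.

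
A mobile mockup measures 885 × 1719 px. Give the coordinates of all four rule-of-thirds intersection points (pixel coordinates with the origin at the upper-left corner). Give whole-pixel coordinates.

(295, 573), (590, 573), (295, 1146), (590, 1146)

One third of 885 is 295; one third of 1719 is 573.
Vertical third lines at x = 295 and x = 590; horizontal third lines at y = 573 and y = 1146.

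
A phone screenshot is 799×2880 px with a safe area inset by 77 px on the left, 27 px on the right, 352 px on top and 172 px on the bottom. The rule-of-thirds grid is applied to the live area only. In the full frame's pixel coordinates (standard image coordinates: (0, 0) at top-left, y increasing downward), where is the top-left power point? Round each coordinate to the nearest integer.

(309, 1137)

Content width = 799 − 77 − 27 = 695 px; content height = 2880 − 352 − 172 = 2356 px.
Top-left is one-third across and one-third down within the live area.
x = 77 + 1 × 695/3 = 77 + 231.67 ≈ 309
y = 352 + 1 × 2356/3 = 352 + 785.33 ≈ 1137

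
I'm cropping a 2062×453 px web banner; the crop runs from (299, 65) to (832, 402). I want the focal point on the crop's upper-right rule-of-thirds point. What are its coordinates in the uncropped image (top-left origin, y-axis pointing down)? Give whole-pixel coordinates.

Crop width = 832 − 299 = 533 px; one third is 177.67 px.
Crop height = 402 − 65 = 337 px; one third is 112.33 px.
The upper-right point is two-thirds across and one-third down within the crop:
x = 299 + 2 × 177.67 ≈ 654; y = 65 + 1 × 112.33 ≈ 177.

x = 654 px, y = 177 px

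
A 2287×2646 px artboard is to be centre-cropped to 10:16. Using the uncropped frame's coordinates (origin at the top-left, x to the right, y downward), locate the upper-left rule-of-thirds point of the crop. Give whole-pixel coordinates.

2287/2646 > 10/16, so the 10:16 crop keeps the full height 2646 and trims width to 2646 × 10/16 = 1653.75 px.
Left offset = (2287 − 1653.75)/2 = 316.62 px; top offset = 0.
Upper-left is one-third across and one-third down within the crop:
x = 316.62 + 1 × 1653.75/3 ≈ 868; y = 0.00 + 1 × 2646.00/3 ≈ 882.

x = 868 px, y = 882 px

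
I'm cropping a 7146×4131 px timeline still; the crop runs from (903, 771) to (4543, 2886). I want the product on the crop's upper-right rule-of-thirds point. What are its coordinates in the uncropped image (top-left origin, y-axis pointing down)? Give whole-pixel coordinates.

(3330, 1476)

Crop width = 4543 − 903 = 3640 px; one third is 1213.33 px.
Crop height = 2886 − 771 = 2115 px; one third is 705.00 px.
The upper-right point is two-thirds across and one-third down within the crop:
x = 903 + 2 × 1213.33 ≈ 3330; y = 771 + 1 × 705.00 ≈ 1476.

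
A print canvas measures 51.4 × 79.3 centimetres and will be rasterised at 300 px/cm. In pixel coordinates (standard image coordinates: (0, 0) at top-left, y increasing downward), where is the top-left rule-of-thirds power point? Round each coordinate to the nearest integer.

(5140, 7930)

In pixels the canvas is 51.4 × 300 = 15420 wide and 79.3 × 300 = 23790 tall.
The top-left point is one-third across and one-third down:
x = 1 × 15420/3 ≈ 5140; y = 1 × 23790/3 ≈ 7930.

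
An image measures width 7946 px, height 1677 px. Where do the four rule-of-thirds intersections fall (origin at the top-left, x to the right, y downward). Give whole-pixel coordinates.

(2649, 559), (5297, 559), (2649, 1118), (5297, 1118)

One third of 7946 is 2648.67; one third of 1677 is 559.
Vertical third lines at x = 2649 and x = 5297; horizontal third lines at y = 559 and y = 1118.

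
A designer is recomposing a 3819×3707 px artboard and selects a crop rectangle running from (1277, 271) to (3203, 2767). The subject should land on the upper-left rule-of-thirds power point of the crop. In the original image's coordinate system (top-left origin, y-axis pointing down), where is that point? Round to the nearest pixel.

Crop width = 3203 − 1277 = 1926 px; one third is 642.00 px.
Crop height = 2767 − 271 = 2496 px; one third is 832.00 px.
The upper-left point is one-third across and one-third down within the crop:
x = 1277 + 1 × 642.00 ≈ 1919; y = 271 + 1 × 832.00 ≈ 1103.

x = 1919 px, y = 1103 px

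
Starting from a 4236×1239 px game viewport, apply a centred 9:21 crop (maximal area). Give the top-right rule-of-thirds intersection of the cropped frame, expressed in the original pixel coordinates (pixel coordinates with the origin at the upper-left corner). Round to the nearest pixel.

x = 2207 px, y = 413 px

4236/1239 > 9/21, so the 9:21 crop keeps the full height 1239 and trims width to 1239 × 9/21 = 531.00 px.
Left offset = (4236 − 531.00)/2 = 1852.50 px; top offset = 0.
Top-right is two-thirds across and one-third down within the crop:
x = 1852.50 + 2 × 531.00/3 ≈ 2207; y = 0.00 + 1 × 1239.00/3 ≈ 413.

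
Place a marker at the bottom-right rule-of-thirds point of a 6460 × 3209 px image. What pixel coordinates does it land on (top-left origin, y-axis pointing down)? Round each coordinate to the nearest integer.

The bottom-right point sits two-thirds of the way across and two-thirds of the way down.
x = 2 × 6460/3 ≈ 4307; y = 2 × 3209/3 ≈ 2139.

x = 4307 px, y = 2139 px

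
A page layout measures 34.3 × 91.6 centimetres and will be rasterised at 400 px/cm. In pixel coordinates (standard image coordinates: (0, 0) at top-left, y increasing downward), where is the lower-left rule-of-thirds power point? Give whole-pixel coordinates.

(4573, 24427)

In pixels the canvas is 34.3 × 400 = 13720 wide and 91.6 × 400 = 36640 tall.
The lower-left point is one-third across and two-thirds down:
x = 1 × 13720/3 ≈ 4573; y = 2 × 36640/3 ≈ 24427.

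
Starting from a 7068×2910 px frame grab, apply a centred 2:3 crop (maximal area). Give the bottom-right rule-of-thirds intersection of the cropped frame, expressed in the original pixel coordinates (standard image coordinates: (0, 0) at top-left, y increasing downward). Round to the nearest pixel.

7068/2910 > 2/3, so the 2:3 crop keeps the full height 2910 and trims width to 2910 × 2/3 = 1940.00 px.
Left offset = (7068 − 1940.00)/2 = 2564.00 px; top offset = 0.
Bottom-right is two-thirds across and two-thirds down within the crop:
x = 2564.00 + 2 × 1940.00/3 ≈ 3857; y = 0.00 + 2 × 2910.00/3 ≈ 1940.

x = 3857 px, y = 1940 px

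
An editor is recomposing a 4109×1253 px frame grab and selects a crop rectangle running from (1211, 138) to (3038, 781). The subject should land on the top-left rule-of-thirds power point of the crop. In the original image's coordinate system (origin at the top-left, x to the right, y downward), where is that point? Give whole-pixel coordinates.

(1820, 352)

Crop width = 3038 − 1211 = 1827 px; one third is 609.00 px.
Crop height = 781 − 138 = 643 px; one third is 214.33 px.
The top-left point is one-third across and one-third down within the crop:
x = 1211 + 1 × 609.00 ≈ 1820; y = 138 + 1 × 214.33 ≈ 352.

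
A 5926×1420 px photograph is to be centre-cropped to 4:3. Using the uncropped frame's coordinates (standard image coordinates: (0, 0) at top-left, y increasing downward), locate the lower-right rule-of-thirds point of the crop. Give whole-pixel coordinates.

x = 3279 px, y = 947 px

5926/1420 > 4/3, so the 4:3 crop keeps the full height 1420 and trims width to 1420 × 4/3 = 1893.33 px.
Left offset = (5926 − 1893.33)/2 = 2016.33 px; top offset = 0.
Lower-right is two-thirds across and two-thirds down within the crop:
x = 2016.33 + 2 × 1893.33/3 ≈ 3279; y = 0.00 + 2 × 1420.00/3 ≈ 947.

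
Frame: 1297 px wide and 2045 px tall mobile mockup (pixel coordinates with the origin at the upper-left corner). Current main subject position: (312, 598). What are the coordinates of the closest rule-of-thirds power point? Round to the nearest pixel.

Third lines: x ∈ {432, 865}, y ∈ {682, 1363}.
312 is closer to x = 432; 598 is closer to y = 682.
So the nearest intersection is the upper-left power point.

x = 432 px, y = 682 px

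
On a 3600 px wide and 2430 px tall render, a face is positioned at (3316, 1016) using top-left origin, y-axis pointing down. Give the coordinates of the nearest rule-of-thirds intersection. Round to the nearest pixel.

Third lines: x ∈ {1200, 2400}, y ∈ {810, 1620}.
3316 is closer to x = 2400; 1016 is closer to y = 810.
So the nearest intersection is the upper-right power point.

x = 2400 px, y = 810 px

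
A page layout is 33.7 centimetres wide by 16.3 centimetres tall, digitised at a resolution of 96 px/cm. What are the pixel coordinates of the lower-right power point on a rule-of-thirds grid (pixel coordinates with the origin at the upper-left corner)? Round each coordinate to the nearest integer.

(2157, 1043)

In pixels the canvas is 33.7 × 96 = 3235.2 wide and 16.3 × 96 = 1564.8 tall.
The lower-right point is two-thirds across and two-thirds down:
x = 2 × 3235.2/3 ≈ 2157; y = 2 × 1564.8/3 ≈ 1043.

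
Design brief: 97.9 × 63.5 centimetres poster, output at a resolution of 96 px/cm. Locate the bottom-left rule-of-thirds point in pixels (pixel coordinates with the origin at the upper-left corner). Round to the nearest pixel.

(3133, 4064)

In pixels the canvas is 97.9 × 96 = 9398.4 wide and 63.5 × 96 = 6096 tall.
The bottom-left point is one-third across and two-thirds down:
x = 1 × 9398.4/3 ≈ 3133; y = 2 × 6096/3 ≈ 4064.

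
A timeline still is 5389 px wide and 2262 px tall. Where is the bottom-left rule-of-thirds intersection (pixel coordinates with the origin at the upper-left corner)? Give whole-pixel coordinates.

The bottom-left point sits one-third of the way across and two-thirds of the way down.
x = 1 × 5389/3 ≈ 1796; y = 2 × 2262/3 ≈ 1508.

x = 1796 px, y = 1508 px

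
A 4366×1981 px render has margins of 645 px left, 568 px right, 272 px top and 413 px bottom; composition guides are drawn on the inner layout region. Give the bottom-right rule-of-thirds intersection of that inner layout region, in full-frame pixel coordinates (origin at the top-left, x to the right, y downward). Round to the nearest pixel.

Content width = 4366 − 645 − 568 = 3153 px; content height = 1981 − 272 − 413 = 1296 px.
Bottom-right is two-thirds across and two-thirds down within the inner layout region.
x = 645 + 2 × 3153/3 = 645 + 2102.00 ≈ 2747
y = 272 + 2 × 1296/3 = 272 + 864.00 ≈ 1136

x = 2747 px, y = 1136 px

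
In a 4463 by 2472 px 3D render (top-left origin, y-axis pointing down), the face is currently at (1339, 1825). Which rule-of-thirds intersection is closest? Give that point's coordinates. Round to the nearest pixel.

(1488, 1648)

Third lines: x ∈ {1488, 2975}, y ∈ {824, 1648}.
1339 is closer to x = 1488; 1825 is closer to y = 1648.
So the nearest intersection is the lower-left power point.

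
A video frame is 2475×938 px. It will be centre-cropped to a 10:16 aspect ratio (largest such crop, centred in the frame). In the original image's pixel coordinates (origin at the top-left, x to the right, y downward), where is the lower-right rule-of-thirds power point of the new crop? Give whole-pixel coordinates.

2475/938 > 10/16, so the 10:16 crop keeps the full height 938 and trims width to 938 × 10/16 = 586.25 px.
Left offset = (2475 − 586.25)/2 = 944.38 px; top offset = 0.
Lower-right is two-thirds across and two-thirds down within the crop:
x = 944.38 + 2 × 586.25/3 ≈ 1335; y = 0.00 + 2 × 938.00/3 ≈ 625.

x = 1335 px, y = 625 px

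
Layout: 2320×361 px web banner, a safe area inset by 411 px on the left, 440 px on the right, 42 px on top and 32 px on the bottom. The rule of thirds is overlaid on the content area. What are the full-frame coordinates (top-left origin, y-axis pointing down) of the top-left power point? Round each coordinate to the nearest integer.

Content width = 2320 − 411 − 440 = 1469 px; content height = 361 − 42 − 32 = 287 px.
Top-left is one-third across and one-third down within the content area.
x = 411 + 1 × 1469/3 = 411 + 489.67 ≈ 901
y = 42 + 1 × 287/3 = 42 + 95.67 ≈ 138

(901, 138)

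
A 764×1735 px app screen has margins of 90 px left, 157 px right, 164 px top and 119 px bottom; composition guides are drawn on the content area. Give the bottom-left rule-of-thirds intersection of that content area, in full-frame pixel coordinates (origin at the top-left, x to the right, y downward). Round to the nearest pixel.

(262, 1132)

Content width = 764 − 90 − 157 = 517 px; content height = 1735 − 164 − 119 = 1452 px.
Bottom-left is one-third across and two-thirds down within the content area.
x = 90 + 1 × 517/3 = 90 + 172.33 ≈ 262
y = 164 + 2 × 1452/3 = 164 + 968.00 ≈ 1132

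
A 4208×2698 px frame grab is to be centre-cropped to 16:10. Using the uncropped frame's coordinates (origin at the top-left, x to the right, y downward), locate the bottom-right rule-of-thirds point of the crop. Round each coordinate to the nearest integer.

x = 2805 px, y = 1787 px

4208/2698 < 16/10, so the 16:10 crop keeps the full width 4208 and trims height to 4208 × 10/16 = 2630.00 px.
Top offset = (2698 − 2630.00)/2 = 34.00 px; left offset = 0.
Bottom-right is two-thirds across and two-thirds down within the crop:
x = 0.00 + 2 × 4208.00/3 ≈ 2805; y = 34.00 + 2 × 2630.00/3 ≈ 1787.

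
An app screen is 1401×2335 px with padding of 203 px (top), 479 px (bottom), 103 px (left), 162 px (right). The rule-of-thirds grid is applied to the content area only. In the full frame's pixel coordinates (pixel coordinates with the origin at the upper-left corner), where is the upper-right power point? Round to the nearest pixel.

x = 860 px, y = 754 px

Content width = 1401 − 103 − 162 = 1136 px; content height = 2335 − 203 − 479 = 1653 px.
Upper-right is two-thirds across and one-third down within the content area.
x = 103 + 2 × 1136/3 = 103 + 757.33 ≈ 860
y = 203 + 1 × 1653/3 = 203 + 551.00 ≈ 754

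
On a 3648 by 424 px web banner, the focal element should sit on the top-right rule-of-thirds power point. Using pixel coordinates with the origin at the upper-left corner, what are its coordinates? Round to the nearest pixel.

x = 2432 px, y = 141 px

The top-right point sits two-thirds of the way across and one-third of the way down.
x = 2 × 3648/3 ≈ 2432; y = 1 × 424/3 ≈ 141.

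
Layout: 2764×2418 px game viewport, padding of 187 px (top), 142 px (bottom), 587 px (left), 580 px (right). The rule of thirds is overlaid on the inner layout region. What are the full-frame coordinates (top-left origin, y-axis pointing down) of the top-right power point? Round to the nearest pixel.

(1652, 883)

Content width = 2764 − 587 − 580 = 1597 px; content height = 2418 − 187 − 142 = 2089 px.
Top-right is two-thirds across and one-third down within the inner layout region.
x = 587 + 2 × 1597/3 = 587 + 1064.67 ≈ 1652
y = 187 + 1 × 2089/3 = 187 + 696.33 ≈ 883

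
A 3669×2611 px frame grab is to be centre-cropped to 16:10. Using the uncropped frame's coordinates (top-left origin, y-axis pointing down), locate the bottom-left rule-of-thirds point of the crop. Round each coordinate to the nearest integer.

(1223, 1688)

3669/2611 < 16/10, so the 16:10 crop keeps the full width 3669 and trims height to 3669 × 10/16 = 2293.12 px.
Top offset = (2611 − 2293.12)/2 = 158.94 px; left offset = 0.
Bottom-left is one-third across and two-thirds down within the crop:
x = 0.00 + 1 × 3669.00/3 ≈ 1223; y = 158.94 + 2 × 2293.12/3 ≈ 1688.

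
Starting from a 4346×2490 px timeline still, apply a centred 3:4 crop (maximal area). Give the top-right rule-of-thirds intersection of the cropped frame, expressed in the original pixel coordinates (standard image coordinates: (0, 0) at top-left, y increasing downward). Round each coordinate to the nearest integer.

(2484, 830)

4346/2490 > 3/4, so the 3:4 crop keeps the full height 2490 and trims width to 2490 × 3/4 = 1867.50 px.
Left offset = (4346 − 1867.50)/2 = 1239.25 px; top offset = 0.
Top-right is two-thirds across and one-third down within the crop:
x = 1239.25 + 2 × 1867.50/3 ≈ 2484; y = 0.00 + 1 × 2490.00/3 ≈ 830.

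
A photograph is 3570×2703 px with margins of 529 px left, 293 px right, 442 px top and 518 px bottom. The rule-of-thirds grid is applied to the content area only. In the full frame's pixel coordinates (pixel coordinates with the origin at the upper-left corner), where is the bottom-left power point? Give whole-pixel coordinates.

Content width = 3570 − 529 − 293 = 2748 px; content height = 2703 − 442 − 518 = 1743 px.
Bottom-left is one-third across and two-thirds down within the content area.
x = 529 + 1 × 2748/3 = 529 + 916.00 ≈ 1445
y = 442 + 2 × 1743/3 = 442 + 1162.00 ≈ 1604

(1445, 1604)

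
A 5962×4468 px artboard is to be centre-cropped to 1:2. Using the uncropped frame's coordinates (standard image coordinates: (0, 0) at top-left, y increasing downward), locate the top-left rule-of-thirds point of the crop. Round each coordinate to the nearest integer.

5962/4468 > 1/2, so the 1:2 crop keeps the full height 4468 and trims width to 4468 × 1/2 = 2234.00 px.
Left offset = (5962 − 2234.00)/2 = 1864.00 px; top offset = 0.
Top-left is one-third across and one-third down within the crop:
x = 1864.00 + 1 × 2234.00/3 ≈ 2609; y = 0.00 + 1 × 4468.00/3 ≈ 1489.

x = 2609 px, y = 1489 px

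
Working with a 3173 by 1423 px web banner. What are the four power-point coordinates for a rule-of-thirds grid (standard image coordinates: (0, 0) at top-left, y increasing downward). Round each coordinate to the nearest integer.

(1058, 474), (2115, 474), (1058, 949), (2115, 949)

One third of 3173 is 1057.67; one third of 1423 is 474.33.
Vertical third lines at x = 1058 and x = 2115; horizontal third lines at y = 474 and y = 949.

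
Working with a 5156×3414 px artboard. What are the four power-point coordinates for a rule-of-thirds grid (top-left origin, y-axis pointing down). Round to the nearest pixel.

(1719, 1138), (3437, 1138), (1719, 2276), (3437, 2276)

One third of 5156 is 1718.67; one third of 3414 is 1138.
Vertical third lines at x = 1719 and x = 3437; horizontal third lines at y = 1138 and y = 2276.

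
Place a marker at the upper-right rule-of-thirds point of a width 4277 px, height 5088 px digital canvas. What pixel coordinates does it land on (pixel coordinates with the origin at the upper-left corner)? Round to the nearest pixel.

(2851, 1696)

The upper-right point sits two-thirds of the way across and one-third of the way down.
x = 2 × 4277/3 ≈ 2851; y = 1 × 5088/3 ≈ 1696.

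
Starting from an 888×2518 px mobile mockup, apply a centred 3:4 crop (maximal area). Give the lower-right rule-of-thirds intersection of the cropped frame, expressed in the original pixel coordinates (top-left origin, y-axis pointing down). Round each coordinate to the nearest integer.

x = 592 px, y = 1456 px

888/2518 < 3/4, so the 3:4 crop keeps the full width 888 and trims height to 888 × 4/3 = 1184.00 px.
Top offset = (2518 − 1184.00)/2 = 667.00 px; left offset = 0.
Lower-right is two-thirds across and two-thirds down within the crop:
x = 0.00 + 2 × 888.00/3 ≈ 592; y = 667.00 + 2 × 1184.00/3 ≈ 1456.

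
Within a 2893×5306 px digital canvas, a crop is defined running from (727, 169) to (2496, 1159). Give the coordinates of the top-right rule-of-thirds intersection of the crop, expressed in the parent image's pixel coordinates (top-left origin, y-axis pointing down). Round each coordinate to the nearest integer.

Crop width = 2496 − 727 = 1769 px; one third is 589.67 px.
Crop height = 1159 − 169 = 990 px; one third is 330.00 px.
The top-right point is two-thirds across and one-third down within the crop:
x = 727 + 2 × 589.67 ≈ 1906; y = 169 + 1 × 330.00 ≈ 499.

(1906, 499)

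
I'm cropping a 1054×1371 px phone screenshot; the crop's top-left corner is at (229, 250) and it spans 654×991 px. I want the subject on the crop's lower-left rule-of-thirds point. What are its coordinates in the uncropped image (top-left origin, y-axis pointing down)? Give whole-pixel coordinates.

One third of the crop width 654 is 218.00 px.
One third of the crop height 991 is 330.33 px.
The lower-left point is one-third across and two-thirds down within the crop:
x = 229 + 1 × 218.00 ≈ 447; y = 250 + 2 × 330.33 ≈ 911.

x = 447 px, y = 911 px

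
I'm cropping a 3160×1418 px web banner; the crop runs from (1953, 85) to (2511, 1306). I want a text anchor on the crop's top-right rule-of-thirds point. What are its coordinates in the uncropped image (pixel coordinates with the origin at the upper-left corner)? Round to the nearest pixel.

Crop width = 2511 − 1953 = 558 px; one third is 186.00 px.
Crop height = 1306 − 85 = 1221 px; one third is 407.00 px.
The top-right point is two-thirds across and one-third down within the crop:
x = 1953 + 2 × 186.00 ≈ 2325; y = 85 + 1 × 407.00 ≈ 492.

x = 2325 px, y = 492 px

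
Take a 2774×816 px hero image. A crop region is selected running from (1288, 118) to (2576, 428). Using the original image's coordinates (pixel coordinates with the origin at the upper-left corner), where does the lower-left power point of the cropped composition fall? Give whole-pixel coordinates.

Crop width = 2576 − 1288 = 1288 px; one third is 429.33 px.
Crop height = 428 − 118 = 310 px; one third is 103.33 px.
The lower-left point is one-third across and two-thirds down within the crop:
x = 1288 + 1 × 429.33 ≈ 1717; y = 118 + 2 × 103.33 ≈ 325.

x = 1717 px, y = 325 px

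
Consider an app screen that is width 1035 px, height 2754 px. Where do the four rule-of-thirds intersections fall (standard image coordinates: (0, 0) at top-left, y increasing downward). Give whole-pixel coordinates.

One third of 1035 is 345; one third of 2754 is 918.
Vertical third lines at x = 345 and x = 690; horizontal third lines at y = 918 and y = 1836.

(345, 918), (690, 918), (345, 1836), (690, 1836)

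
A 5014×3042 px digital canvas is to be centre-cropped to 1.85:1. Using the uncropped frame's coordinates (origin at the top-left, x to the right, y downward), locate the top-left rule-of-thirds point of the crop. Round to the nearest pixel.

x = 1671 px, y = 1069 px

5014/3042 < 1.85/1, so the 1.85:1 crop keeps the full width 5014 and trims height to 5014 × 1/1.85 = 2710.27 px.
Top offset = (3042 − 2710.27)/2 = 165.86 px; left offset = 0.
Top-left is one-third across and one-third down within the crop:
x = 0.00 + 1 × 5014.00/3 ≈ 1671; y = 165.86 + 1 × 2710.27/3 ≈ 1069.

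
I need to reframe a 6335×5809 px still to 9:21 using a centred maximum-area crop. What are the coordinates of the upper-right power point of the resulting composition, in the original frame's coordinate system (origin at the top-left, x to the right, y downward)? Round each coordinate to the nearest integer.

x = 3582 px, y = 1936 px

6335/5809 > 9/21, so the 9:21 crop keeps the full height 5809 and trims width to 5809 × 9/21 = 2489.57 px.
Left offset = (6335 − 2489.57)/2 = 1922.71 px; top offset = 0.
Upper-right is two-thirds across and one-third down within the crop:
x = 1922.71 + 2 × 2489.57/3 ≈ 3582; y = 0.00 + 1 × 5809.00/3 ≈ 1936.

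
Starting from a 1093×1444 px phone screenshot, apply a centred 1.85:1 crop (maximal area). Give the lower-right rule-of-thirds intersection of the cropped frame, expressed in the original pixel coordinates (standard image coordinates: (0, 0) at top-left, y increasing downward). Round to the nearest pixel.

1093/1444 < 1.85/1, so the 1.85:1 crop keeps the full width 1093 and trims height to 1093 × 1/1.85 = 590.81 px.
Top offset = (1444 − 590.81)/2 = 426.59 px; left offset = 0.
Lower-right is two-thirds across and two-thirds down within the crop:
x = 0.00 + 2 × 1093.00/3 ≈ 729; y = 426.59 + 2 × 590.81/3 ≈ 820.

(729, 820)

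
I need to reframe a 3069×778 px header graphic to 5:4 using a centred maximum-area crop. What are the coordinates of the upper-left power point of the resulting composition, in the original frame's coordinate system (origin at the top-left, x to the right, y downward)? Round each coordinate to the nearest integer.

x = 1372 px, y = 259 px

3069/778 > 5/4, so the 5:4 crop keeps the full height 778 and trims width to 778 × 5/4 = 972.50 px.
Left offset = (3069 − 972.50)/2 = 1048.25 px; top offset = 0.
Upper-left is one-third across and one-third down within the crop:
x = 1048.25 + 1 × 972.50/3 ≈ 1372; y = 0.00 + 1 × 778.00/3 ≈ 259.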